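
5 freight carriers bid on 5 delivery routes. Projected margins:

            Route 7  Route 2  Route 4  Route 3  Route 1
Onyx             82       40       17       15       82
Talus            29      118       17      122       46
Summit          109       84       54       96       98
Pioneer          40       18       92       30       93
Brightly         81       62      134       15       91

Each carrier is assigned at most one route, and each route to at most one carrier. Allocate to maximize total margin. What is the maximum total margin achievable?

Max total: $523k

Optimal: Onyx→Route 7 ($82k), Talus→Route 2 ($118k), Summit→Route 3 ($96k), Pioneer→Route 1 ($93k), Brightly→Route 4 ($134k) — total 82+118+96+93+134 = $523k.
Row-greedy (each carrier in turn takes its best remaining route) gives $456k, worse by 67.
Next-best assignment: Onyx→Route 7, Talus→Route 3, Summit→Route 2, Pioneer→Route 1, Brightly→Route 4 = $515k.
Swapping Talus↔Onyx (Talus→Route 7 $29k, Onyx→Route 2 $40k) loses 131.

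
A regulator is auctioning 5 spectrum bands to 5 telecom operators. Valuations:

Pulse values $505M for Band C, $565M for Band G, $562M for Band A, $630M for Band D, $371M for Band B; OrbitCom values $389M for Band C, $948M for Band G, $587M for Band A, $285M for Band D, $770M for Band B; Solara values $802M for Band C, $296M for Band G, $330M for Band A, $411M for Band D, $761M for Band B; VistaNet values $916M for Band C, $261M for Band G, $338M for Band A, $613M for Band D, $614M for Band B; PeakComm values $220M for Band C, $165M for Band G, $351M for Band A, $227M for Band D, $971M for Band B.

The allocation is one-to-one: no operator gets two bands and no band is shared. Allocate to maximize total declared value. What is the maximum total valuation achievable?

Optimal: Pulse→Band A ($562M), OrbitCom→Band G ($948M), Solara→Band C ($802M), VistaNet→Band D ($613M), PeakComm→Band B ($971M) — total 562+948+802+613+971 = $3896M.
Max-entry greedy (repeatedly take the single best remaining cell) gives $3795M, worse by 101.
Swapping Pulse↔Solara (Pulse→Band C $505M, Solara→Band A $330M) loses 529.

Maximum total: $3896M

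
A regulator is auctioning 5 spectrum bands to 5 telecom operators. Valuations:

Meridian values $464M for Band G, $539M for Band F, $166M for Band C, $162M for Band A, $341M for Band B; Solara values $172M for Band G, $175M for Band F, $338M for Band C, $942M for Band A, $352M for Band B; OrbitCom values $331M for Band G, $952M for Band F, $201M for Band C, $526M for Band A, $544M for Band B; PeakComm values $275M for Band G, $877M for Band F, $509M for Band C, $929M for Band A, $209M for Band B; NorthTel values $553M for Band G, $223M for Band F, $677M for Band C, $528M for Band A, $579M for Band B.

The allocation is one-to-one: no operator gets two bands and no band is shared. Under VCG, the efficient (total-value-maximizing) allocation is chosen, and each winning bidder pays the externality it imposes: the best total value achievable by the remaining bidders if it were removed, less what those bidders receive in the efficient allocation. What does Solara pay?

Efficient allocation: Meridian→Band G ($464M), Solara→Band A ($942M), OrbitCom→Band B ($544M), PeakComm→Band F ($877M), NorthTel→Band C ($677M); total welfare W = $3504M.
Solara receives Band A at value $942M, so the others get W − 942 = $2562M.
Without Solara: best allocation of the remaining 4 bidders over all 5 bands is Meridian→Band G ($464M), OrbitCom→Band F ($952M), PeakComm→Band A ($929M), NorthTel→Band C ($677M), total $3022M.
VCG payment = (others' best without Solara) − (others' welfare with Solara) = 3022 − 2562 = $460M.

Solara pays $460M.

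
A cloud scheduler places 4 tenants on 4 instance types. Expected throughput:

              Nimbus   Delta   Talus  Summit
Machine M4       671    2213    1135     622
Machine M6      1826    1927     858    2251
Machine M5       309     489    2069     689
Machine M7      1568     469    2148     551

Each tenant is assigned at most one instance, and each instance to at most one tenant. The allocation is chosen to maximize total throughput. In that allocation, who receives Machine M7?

Nimbus receives Machine M7.

Optimal: Nimbus→Machine M7 (1568 ops/s), Delta→Machine M4 (2213 ops/s), Talus→Machine M5 (2069 ops/s), Summit→Machine M6 (2251 ops/s) — total 1568+2213+2069+2251 = 8101 ops/s.
Max-entry greedy (repeatedly take the single best remaining cell) gives 6921 ops/s, worse by 1180.
Nimbus's own top instance is Machine M6 (1826 ops/s), but forcing Nimbus→Machine M6 and reassigning the rest optimally gives only 6876 ops/s — worse by 1225.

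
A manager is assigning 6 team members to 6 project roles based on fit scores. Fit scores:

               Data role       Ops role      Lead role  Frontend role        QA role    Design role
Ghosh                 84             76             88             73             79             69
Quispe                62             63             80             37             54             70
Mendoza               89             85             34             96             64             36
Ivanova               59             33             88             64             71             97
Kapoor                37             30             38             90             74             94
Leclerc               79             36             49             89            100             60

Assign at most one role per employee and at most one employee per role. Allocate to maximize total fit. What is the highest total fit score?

Treat this as an assignment problem: match each employee to one role.
Optimal: Ghosh→Data role (84 pts), Quispe→Lead role (80 pts), Mendoza→Ops role (85 pts), Ivanova→Design role (97 pts), Kapoor→Frontend role (90 pts), Leclerc→QA role (100 pts) — total 84+80+85+97+90+100 = 536 pts.

Max total: 536 pts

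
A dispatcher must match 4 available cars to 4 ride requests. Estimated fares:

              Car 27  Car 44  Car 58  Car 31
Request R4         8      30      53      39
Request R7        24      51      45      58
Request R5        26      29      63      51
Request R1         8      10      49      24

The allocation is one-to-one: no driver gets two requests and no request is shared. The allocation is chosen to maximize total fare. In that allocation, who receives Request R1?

Optimal: Car 27→Request R5 ($26), Car 44→Request R7 ($51), Car 58→Request R1 ($49), Car 31→Request R4 ($39) — total 26+51+49+39 = $165.
Max-entry greedy (repeatedly take the single best remaining cell) gives $159, worse by 6.
Next-best assignment: Car 27→Request R5, Car 44→Request R4, Car 58→Request R1, Car 31→Request R7 = $163.
Checked against all permutations: $165 is optimal.
Car 58's own top request is Request R5 ($63), but forcing Car 58→Request R5 and reassigning the rest optimally gives only $161 — worse by 4.

Car 58 receives Request R1.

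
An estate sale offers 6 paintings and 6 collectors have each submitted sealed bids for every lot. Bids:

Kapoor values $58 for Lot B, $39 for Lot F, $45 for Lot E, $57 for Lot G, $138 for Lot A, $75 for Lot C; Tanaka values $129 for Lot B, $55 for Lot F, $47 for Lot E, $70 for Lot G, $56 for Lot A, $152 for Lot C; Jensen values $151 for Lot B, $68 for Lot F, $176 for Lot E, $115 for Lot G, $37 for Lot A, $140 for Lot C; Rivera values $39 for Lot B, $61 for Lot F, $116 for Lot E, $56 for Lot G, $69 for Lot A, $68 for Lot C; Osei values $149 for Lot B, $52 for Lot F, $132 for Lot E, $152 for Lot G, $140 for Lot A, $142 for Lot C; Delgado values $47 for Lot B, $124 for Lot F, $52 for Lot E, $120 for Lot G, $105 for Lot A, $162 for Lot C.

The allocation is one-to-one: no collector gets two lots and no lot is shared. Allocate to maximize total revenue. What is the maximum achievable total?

Max total: $833

Optimal: Kapoor→Lot A ($138), Tanaka→Lot C ($152), Jensen→Lot B ($151), Rivera→Lot E ($116), Osei→Lot G ($152), Delgado→Lot F ($124) — total 138+152+151+116+152+124 = $833.
Max-entry greedy (repeatedly take the single best remaining cell) gives $818, worse by 15.
Next-best assignment: Kapoor→Lot A, Tanaka→Lot B, Jensen→Lot E, Rivera→Lot F, Osei→Lot G, Delgado→Lot C = $818.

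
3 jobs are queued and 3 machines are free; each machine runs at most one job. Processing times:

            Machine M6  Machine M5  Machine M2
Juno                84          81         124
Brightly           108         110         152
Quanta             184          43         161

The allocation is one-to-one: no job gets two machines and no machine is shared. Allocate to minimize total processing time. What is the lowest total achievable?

Optimal: Juno→Machine M2 (124 min), Brightly→Machine M6 (108 min), Quanta→Machine M5 (43 min) — total 124+108+43 = 275 min.
Checked against all permutations: 275 min is optimal.

Minimum total: 275 min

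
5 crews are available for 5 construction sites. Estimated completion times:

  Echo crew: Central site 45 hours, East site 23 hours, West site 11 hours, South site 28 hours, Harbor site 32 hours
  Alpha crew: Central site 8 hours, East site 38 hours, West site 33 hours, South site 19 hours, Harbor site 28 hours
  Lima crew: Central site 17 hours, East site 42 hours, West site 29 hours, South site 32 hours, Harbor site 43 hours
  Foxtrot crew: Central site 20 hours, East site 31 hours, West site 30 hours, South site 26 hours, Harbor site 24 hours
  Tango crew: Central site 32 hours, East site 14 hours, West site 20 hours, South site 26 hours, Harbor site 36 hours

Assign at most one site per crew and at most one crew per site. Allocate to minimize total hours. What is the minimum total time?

Min total: 85 hours

Optimal: Echo crew→West site (11 hours), Alpha crew→South site (19 hours), Lima crew→Central site (17 hours), Foxtrot crew→Harbor site (24 hours), Tango crew→East site (14 hours) — total 11+19+17+24+14 = 85 hours.
Column-greedy (each site in turn goes to its cheapest remaining crew) gives 102 hours, worse by 17.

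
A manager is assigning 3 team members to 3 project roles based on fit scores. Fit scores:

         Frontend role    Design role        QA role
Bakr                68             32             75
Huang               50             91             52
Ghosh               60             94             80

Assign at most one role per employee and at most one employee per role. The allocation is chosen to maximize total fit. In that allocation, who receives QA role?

Optimal: Bakr→Frontend role (68 pts), Huang→Design role (91 pts), Ghosh→QA role (80 pts) — total 68+91+80 = 239 pts.
Ghosh's own top role is Design role (94 pts), but forcing Ghosh→Design role and reassigning the rest optimally gives only 219 pts — worse by 20.

Ghosh receives QA role.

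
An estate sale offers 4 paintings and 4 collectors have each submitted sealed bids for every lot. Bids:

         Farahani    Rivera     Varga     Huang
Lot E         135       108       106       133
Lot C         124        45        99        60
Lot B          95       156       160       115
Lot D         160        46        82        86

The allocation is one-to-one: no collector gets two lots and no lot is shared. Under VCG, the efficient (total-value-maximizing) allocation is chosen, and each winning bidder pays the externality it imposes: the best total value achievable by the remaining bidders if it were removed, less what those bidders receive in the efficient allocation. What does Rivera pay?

Rivera pays $61.

Efficient allocation: Farahani→Lot D ($160), Rivera→Lot B ($156), Varga→Lot C ($99), Huang→Lot E ($133); total welfare W = $548.
Rivera receives Lot B at value $156, so the others get W − 156 = $392.
Without Rivera: best allocation of the remaining 3 bidders over all 4 lots is Farahani→Lot D ($160), Varga→Lot B ($160), Huang→Lot E ($133), total $453.
VCG payment = (others' best without Rivera) − (others' welfare with Rivera) = 453 − 392 = $61.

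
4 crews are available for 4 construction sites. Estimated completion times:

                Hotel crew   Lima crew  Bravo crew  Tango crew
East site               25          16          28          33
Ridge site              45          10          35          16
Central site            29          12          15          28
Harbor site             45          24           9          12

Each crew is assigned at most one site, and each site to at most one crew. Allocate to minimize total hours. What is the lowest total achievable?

Optimal: Hotel crew→East site (25 hours), Lima crew→Ridge site (10 hours), Bravo crew→Central site (15 hours), Tango crew→Harbor site (12 hours) — total 25+10+15+12 = 62 hours.
Checked against all permutations: 62 hours is optimal.

Min total: 62 hours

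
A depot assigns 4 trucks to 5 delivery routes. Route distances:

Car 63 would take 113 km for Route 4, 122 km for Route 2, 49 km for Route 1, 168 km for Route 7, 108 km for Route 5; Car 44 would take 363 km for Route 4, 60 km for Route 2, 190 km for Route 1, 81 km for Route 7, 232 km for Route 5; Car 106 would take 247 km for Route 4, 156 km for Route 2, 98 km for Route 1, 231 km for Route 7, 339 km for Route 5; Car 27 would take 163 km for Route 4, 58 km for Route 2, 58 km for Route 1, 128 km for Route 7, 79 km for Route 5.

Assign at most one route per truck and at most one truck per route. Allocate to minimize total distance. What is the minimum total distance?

Minimum total: 345 km

Optimal: Car 63→Route 5 (108 km), Car 44→Route 7 (81 km), Car 106→Route 1 (98 km), Car 27→Route 2 (58 km) — total 108+81+98+58 = 345 km.
Column-greedy (each route in turn goes to its cheapest remaining truck) gives 350 km, worse by 5.
Checked against all permutations: 345 km is optimal.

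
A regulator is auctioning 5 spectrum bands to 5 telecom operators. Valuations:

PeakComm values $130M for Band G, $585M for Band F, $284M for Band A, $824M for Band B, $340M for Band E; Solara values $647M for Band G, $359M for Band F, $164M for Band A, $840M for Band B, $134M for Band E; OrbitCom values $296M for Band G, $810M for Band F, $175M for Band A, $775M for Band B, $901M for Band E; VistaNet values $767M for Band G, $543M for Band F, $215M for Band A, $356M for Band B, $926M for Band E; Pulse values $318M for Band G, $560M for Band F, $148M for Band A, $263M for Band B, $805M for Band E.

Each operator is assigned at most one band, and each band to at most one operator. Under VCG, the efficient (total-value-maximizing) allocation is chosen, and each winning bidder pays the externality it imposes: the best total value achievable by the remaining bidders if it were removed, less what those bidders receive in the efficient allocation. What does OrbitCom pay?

Efficient allocation: PeakComm→Band A ($284M), Solara→Band B ($840M), OrbitCom→Band F ($810M), VistaNet→Band G ($767M), Pulse→Band E ($805M); total welfare W = $3506M.
OrbitCom receives Band F at value $810M, so the others get W − 810 = $2696M.
Without OrbitCom: best allocation of the remaining 4 bidders over all 5 bands is PeakComm→Band F ($585M), Solara→Band B ($840M), VistaNet→Band G ($767M), Pulse→Band E ($805M), total $2997M.
VCG payment = (others' best without OrbitCom) − (others' welfare with OrbitCom) = 2997 − 2696 = $301M.

OrbitCom pays $301M.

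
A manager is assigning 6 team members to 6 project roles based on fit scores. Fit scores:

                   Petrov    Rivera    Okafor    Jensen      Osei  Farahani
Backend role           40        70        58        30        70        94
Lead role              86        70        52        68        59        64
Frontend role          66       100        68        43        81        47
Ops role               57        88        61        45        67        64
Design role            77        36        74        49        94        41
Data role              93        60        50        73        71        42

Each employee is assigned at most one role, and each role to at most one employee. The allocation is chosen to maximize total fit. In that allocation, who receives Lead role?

Jensen receives Lead role.

Optimal: Petrov→Data role (93 pts), Rivera→Frontend role (100 pts), Okafor→Ops role (61 pts), Jensen→Lead role (68 pts), Osei→Design role (94 pts), Farahani→Backend role (94 pts) — total 93+100+61+68+94+94 = 510 pts.
Row-greedy (each employee in turn takes its best remaining role) gives 469 pts, worse by 41.
Swapping Farahani↔Okafor (Farahani→Ops role 64 pts, Okafor→Backend role 58 pts) loses 33.
Jensen's own top role is Data role (73 pts), but forcing Jensen→Data role and reassigning the rest optimally gives only 508 pts — worse by 2.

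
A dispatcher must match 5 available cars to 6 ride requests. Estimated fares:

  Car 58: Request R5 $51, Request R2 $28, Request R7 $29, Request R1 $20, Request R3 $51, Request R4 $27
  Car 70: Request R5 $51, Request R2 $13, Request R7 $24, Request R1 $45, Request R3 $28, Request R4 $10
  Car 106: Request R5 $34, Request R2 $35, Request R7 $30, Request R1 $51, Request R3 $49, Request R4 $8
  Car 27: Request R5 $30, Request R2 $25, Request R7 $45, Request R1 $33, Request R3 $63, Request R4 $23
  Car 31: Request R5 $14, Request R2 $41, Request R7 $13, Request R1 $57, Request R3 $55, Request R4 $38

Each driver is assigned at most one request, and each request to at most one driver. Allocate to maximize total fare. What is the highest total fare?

Max total: $239

Optimal: Car 58→Request R3 ($51), Car 70→Request R5 ($51), Car 106→Request R2 ($35), Car 27→Request R7 ($45), Car 31→Request R1 ($57) — total 51+51+35+45+57 = $239.
Row-greedy (each driver in turn takes its best remaining request) gives $231, worse by 8.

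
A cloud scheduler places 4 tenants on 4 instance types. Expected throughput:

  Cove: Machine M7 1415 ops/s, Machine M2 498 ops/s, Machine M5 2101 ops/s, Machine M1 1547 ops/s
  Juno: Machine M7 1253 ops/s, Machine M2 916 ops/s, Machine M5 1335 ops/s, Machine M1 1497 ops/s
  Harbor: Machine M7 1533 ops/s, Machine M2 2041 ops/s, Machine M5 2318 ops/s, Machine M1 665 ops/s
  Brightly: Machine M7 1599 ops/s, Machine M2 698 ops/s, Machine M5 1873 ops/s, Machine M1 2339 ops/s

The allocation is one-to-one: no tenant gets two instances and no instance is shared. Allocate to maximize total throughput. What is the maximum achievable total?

This is the linear assignment problem.
Optimal: Cove→Machine M5 (2101 ops/s), Juno→Machine M7 (1253 ops/s), Harbor→Machine M2 (2041 ops/s), Brightly→Machine M1 (2339 ops/s) — total 2101+1253+2041+2339 = 7734 ops/s.
Next-best assignment: Cove→Machine M5, Juno→Machine M1, Harbor→Machine M2, Brightly→Machine M7 = 7238 ops/s.
Swapping Harbor↔Brightly (Harbor→Machine M1 665 ops/s, Brightly→Machine M2 698 ops/s) loses 3017.
Every other assignment is strictly worse.

Maximum total: 7734 ops/s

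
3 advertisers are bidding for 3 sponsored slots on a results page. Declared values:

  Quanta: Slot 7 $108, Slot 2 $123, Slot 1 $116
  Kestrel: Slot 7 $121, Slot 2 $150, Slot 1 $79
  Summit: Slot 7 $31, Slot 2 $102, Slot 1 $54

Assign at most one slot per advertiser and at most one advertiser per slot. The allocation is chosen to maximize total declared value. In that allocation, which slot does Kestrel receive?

Kestrel receives Slot 7.

Optimal: Quanta→Slot 1 ($116), Kestrel→Slot 7 ($121), Summit→Slot 2 ($102) — total 116+121+102 = $339.
Column-greedy (each slot in turn goes to its best remaining advertiser) gives $298, worse by 41.
Kestrel's own top slot is Slot 2 ($150), but forcing Kestrel→Slot 2 and reassigning the rest optimally gives only $312 — worse by 27.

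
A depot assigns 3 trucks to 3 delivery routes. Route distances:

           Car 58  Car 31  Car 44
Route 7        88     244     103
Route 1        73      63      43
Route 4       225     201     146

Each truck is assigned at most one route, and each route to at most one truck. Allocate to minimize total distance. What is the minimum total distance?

Min total: 297 km

Optimal: Car 58→Route 7 (88 km), Car 31→Route 1 (63 km), Car 44→Route 4 (146 km) — total 88+63+146 = 297 km.
Next-best assignment: Car 58→Route 7, Car 31→Route 4, Car 44→Route 1 = 332 km.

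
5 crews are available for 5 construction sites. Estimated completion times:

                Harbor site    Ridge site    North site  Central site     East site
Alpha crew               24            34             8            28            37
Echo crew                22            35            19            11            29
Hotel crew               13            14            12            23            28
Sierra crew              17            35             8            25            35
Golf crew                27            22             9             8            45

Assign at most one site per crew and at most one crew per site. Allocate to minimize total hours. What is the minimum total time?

Min total: 76 hours

Optimal: Alpha crew→North site (8 hours), Echo crew→East site (29 hours), Hotel crew→Ridge site (14 hours), Sierra crew→Harbor site (17 hours), Golf crew→Central site (8 hours) — total 8+29+14+17+8 = 76 hours.
Row-greedy (each crew in turn takes its cheapest remaining site) gives 112 hours, worse by 36.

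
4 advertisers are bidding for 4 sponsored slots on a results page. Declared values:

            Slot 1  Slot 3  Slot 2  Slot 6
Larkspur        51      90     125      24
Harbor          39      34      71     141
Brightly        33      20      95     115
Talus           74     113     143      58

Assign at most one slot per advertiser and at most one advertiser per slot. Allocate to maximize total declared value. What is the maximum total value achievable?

Max total: $412

This is a one-to-one assignment (maximum-weight bipartite matching).
Optimal: Larkspur→Slot 2 ($125), Harbor→Slot 6 ($141), Brightly→Slot 1 ($33), Talus→Slot 3 ($113) — total 125+141+33+113 = $412.
Column-greedy (each slot in turn goes to its best remaining advertiser) gives $400, worse by 12.
Swapping Harbor↔Larkspur (Harbor→Slot 2 $71, Larkspur→Slot 6 $24) loses 171.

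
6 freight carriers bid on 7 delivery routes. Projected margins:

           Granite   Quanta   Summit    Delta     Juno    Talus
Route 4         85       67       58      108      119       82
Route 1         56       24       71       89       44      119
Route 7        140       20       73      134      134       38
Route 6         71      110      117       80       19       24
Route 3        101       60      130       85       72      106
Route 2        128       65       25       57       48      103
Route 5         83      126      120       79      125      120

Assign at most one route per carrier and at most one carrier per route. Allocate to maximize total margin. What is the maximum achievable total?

Maximum total: $756k

Optimal: Granite→Route 2 ($128k), Quanta→Route 5 ($126k), Summit→Route 3 ($130k), Delta→Route 7 ($134k), Juno→Route 4 ($119k), Talus→Route 1 ($119k) — total 128+126+130+134+119+119 = $756k.
Row-greedy (each carrier in turn takes its best remaining route) gives $671k, worse by 85.
Next-best assignment: Granite→Route 2, Quanta→Route 6, Summit→Route 3, Delta→Route 7, Juno→Route 5, Talus→Route 1 = $746k.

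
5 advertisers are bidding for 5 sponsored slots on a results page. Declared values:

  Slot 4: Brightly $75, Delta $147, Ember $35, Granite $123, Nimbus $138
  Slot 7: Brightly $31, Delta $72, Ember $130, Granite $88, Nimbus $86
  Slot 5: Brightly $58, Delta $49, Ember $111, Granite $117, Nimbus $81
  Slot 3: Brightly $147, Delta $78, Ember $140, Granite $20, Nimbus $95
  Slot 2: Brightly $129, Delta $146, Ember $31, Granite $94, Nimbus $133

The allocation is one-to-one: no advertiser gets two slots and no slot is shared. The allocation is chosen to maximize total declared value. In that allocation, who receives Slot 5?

Optimal: Brightly→Slot 3 ($147), Delta→Slot 2 ($146), Ember→Slot 7 ($130), Granite→Slot 5 ($117), Nimbus→Slot 4 ($138) — total 147+146+130+117+138 = $678.
Row-greedy (each advertiser in turn takes its best remaining slot) gives $674, worse by 4.
Next-best assignment: Brightly→Slot 3, Delta→Slot 4, Ember→Slot 7, Granite→Slot 5, Nimbus→Slot 2 = $674.
Granite's own top slot is Slot 4 ($123), but forcing Granite→Slot 4 and reassigning the rest optimally gives only $627 — worse by 51.

Granite receives Slot 5.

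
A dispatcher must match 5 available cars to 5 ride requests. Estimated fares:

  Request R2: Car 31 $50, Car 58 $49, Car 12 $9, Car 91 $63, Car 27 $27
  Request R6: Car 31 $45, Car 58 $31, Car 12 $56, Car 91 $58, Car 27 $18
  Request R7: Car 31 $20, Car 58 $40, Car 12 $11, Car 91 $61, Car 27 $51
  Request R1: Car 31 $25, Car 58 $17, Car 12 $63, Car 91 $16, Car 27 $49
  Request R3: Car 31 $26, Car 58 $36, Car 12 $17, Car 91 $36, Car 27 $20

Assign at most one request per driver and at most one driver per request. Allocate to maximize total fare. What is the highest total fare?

Maximum total: $258

Optimal: Car 31→Request R2 ($50), Car 58→Request R3 ($36), Car 12→Request R1 ($63), Car 91→Request R6 ($58), Car 27→Request R7 ($51) — total 50+36+63+58+51 = $258.
Column-greedy (each request in turn goes to its best remaining driver) gives $231, worse by 27.
Swapping Car 27↔Car 58 (Car 27→Request R3 $20, Car 58→Request R7 $40) loses 27.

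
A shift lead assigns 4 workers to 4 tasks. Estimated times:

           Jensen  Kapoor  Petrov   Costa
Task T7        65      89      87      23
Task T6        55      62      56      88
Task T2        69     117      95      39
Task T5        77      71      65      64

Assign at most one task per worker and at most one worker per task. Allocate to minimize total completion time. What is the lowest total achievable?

This is a one-to-one assignment (minimum-cost bipartite matching).
Optimal: Jensen→Task T2 (69 min), Kapoor→Task T6 (62 min), Petrov→Task T5 (65 min), Costa→Task T7 (23 min) — total 69+62+65+23 = 219 min.
Row-greedy (each worker in turn takes its cheapest remaining task) gives 252 min, worse by 33.

Min total: 219 min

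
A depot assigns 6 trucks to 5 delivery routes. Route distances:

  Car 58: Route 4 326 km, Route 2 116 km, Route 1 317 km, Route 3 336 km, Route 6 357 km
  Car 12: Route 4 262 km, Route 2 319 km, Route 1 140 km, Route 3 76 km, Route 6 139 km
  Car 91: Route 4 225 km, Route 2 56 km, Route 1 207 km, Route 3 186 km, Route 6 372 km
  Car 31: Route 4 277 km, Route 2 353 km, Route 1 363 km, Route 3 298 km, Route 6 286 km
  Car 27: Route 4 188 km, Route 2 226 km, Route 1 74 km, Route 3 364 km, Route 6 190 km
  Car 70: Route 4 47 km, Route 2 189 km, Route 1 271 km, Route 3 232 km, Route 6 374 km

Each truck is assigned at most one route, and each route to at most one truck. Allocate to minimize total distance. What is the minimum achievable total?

Optimal: Car 70→Route 4 (47 km), Car 91→Route 2 (56 km), Car 27→Route 1 (74 km), Car 12→Route 3 (76 km), Car 31→Route 6 (286 km) — total 47+56+74+76+286 = 539 km.
Row-greedy (each truck in turn takes its cheapest remaining route) gives 866 km, worse by 327.
Next-best assignment: Car 70→Route 4, Car 58→Route 2, Car 27→Route 1, Car 91→Route 3, Car 12→Route 6 = 562 km.
Swapping Car 27↔Car 12 (Car 27→Route 3 364 km, Car 12→Route 1 140 km) adds 354.

Minimum total: 539 km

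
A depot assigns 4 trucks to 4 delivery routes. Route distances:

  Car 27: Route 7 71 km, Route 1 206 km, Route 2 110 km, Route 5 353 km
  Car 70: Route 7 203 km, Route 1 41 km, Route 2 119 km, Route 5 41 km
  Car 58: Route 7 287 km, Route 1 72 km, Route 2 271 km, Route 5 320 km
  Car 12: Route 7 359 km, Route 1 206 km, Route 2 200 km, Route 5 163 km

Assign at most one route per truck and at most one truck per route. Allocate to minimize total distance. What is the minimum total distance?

Min total: 384 km

Optimal: Car 27→Route 7 (71 km), Car 70→Route 5 (41 km), Car 58→Route 1 (72 km), Car 12→Route 2 (200 km) — total 71+41+72+200 = 384 km.
Row-greedy (each truck in turn takes its cheapest remaining route) gives 546 km, worse by 162.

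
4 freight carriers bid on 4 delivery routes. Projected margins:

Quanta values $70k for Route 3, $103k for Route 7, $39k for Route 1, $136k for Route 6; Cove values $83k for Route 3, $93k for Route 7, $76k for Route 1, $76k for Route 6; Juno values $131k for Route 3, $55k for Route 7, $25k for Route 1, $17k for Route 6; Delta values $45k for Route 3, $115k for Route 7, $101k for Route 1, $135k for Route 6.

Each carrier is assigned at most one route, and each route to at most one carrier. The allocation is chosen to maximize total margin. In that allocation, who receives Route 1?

Delta receives Route 1.

Optimal: Quanta→Route 6 ($136k), Cove→Route 7 ($93k), Juno→Route 3 ($131k), Delta→Route 1 ($101k) — total 136+93+131+101 = $461k.
Column-greedy (each route in turn goes to its best remaining carrier) gives $458k, worse by 3.
No other one-to-one assignment exceeds $461k.
Delta's own top route is Route 6 ($135k), but forcing Delta→Route 6 and reassigning the rest optimally gives only $445k — worse by 16.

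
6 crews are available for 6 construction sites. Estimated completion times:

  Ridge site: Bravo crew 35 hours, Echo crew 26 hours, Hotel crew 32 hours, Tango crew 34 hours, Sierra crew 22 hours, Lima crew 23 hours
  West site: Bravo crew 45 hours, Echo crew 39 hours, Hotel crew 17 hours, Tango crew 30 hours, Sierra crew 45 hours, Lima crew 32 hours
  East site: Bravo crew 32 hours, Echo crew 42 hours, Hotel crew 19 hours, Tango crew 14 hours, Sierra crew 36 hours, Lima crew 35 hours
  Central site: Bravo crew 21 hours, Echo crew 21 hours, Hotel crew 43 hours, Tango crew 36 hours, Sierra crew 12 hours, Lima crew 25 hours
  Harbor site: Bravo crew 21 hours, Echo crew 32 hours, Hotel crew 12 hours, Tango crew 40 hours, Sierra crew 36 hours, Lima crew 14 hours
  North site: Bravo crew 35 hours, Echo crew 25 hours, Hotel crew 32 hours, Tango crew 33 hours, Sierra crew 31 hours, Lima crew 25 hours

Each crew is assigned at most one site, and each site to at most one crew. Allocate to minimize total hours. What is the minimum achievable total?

Optimal: Bravo crew→Harbor site (21 hours), Echo crew→North site (25 hours), Hotel crew→West site (17 hours), Tango crew→East site (14 hours), Sierra crew→Central site (12 hours), Lima crew→Ridge site (23 hours) — total 21+25+17+14+12+23 = 112 hours.
Column-greedy (each site in turn goes to its cheapest remaining crew) gives 113 hours, worse by 1.

Min total: 112 hours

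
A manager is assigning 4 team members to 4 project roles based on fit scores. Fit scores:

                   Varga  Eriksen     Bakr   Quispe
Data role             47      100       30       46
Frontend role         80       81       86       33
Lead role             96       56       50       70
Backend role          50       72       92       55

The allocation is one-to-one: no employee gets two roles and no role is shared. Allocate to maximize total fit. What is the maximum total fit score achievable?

Optimal: Varga→Frontend role (80 pts), Eriksen→Data role (100 pts), Bakr→Backend role (92 pts), Quispe→Lead role (70 pts) — total 80+100+92+70 = 342 pts.
Next-best assignment: Varga→Lead role, Eriksen→Data role, Bakr→Frontend role, Quispe→Backend role = 337 pts.

Max total: 342 pts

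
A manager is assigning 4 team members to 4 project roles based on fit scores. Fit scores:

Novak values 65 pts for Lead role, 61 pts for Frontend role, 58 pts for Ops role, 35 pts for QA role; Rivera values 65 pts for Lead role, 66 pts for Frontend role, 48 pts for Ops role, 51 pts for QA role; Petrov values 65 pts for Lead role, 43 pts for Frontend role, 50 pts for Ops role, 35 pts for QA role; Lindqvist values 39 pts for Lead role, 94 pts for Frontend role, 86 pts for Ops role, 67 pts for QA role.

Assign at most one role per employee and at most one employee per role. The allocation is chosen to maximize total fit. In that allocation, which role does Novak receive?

Optimal: Novak→Ops role (58 pts), Rivera→QA role (51 pts), Petrov→Lead role (65 pts), Lindqvist→Frontend role (94 pts) — total 58+51+65+94 = 268 pts.
Column-greedy (each role in turn goes to its best remaining employee) gives 260 pts, worse by 8.
Next-best assignment: Novak→Frontend role, Rivera→QA role, Petrov→Lead role, Lindqvist→Ops role = 263 pts.
Every other assignment is strictly worse.
Novak's own top role is Lead role (65 pts), but forcing Novak→Lead role and reassigning the rest optimally gives only 260 pts — worse by 8.

Novak receives Ops role.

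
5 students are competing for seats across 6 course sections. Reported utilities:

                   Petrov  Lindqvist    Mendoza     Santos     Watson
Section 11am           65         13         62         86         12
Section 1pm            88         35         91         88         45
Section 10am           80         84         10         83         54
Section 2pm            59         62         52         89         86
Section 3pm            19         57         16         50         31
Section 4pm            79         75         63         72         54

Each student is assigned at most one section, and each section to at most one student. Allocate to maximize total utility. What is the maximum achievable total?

Max total: 426 points

Optimal: Petrov→Section 4pm (79 points), Lindqvist→Section 10am (84 points), Mendoza→Section 1pm (91 points), Santos→Section 11am (86 points), Watson→Section 2pm (86 points) — total 79+84+91+86+86 = 426 points.
Checked against all permutations: 426 points is optimal.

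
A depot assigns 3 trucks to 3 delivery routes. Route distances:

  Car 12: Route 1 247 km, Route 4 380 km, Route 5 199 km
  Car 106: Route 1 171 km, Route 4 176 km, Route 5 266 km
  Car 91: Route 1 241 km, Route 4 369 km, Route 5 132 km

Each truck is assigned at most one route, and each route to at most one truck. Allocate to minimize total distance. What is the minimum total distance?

Minimum total: 555 km

Optimal: Car 12→Route 1 (247 km), Car 106→Route 4 (176 km), Car 91→Route 5 (132 km) — total 247+176+132 = 555 km.
Next-best assignment: Car 12→Route 5, Car 106→Route 4, Car 91→Route 1 = 616 km.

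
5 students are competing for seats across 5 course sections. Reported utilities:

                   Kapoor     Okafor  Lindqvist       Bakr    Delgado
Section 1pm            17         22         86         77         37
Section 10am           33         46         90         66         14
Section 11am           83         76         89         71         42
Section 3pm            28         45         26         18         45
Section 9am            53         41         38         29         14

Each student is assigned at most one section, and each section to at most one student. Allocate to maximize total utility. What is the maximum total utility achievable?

Maximum total: 341 points

Optimal: Kapoor→Section 9am (53 points), Okafor→Section 11am (76 points), Lindqvist→Section 10am (90 points), Bakr→Section 1pm (77 points), Delgado→Section 3pm (45 points) — total 53+76+90+77+45 = 341 points.
Max-entry greedy (repeatedly take the single best remaining cell) gives 309 points, worse by 32.
Next-best assignment: Kapoor→Section 11am, Okafor→Section 9am, Lindqvist→Section 10am, Bakr→Section 1pm, Delgado→Section 3pm = 336 points.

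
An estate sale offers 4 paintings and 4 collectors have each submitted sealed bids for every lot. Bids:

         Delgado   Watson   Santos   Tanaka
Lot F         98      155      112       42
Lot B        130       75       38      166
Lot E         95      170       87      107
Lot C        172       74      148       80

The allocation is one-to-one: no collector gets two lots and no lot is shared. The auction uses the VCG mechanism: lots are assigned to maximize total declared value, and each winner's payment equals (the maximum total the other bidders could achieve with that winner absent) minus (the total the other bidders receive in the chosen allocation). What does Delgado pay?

Efficient allocation: Delgado→Lot C ($172), Watson→Lot E ($170), Santos→Lot F ($112), Tanaka→Lot B ($166); total welfare W = $620.
Delgado receives Lot C at value $172, so the others get W − 172 = $448.
Without Delgado: best allocation of the remaining 3 bidders over all 4 lots is Watson→Lot E ($170), Santos→Lot C ($148), Tanaka→Lot B ($166), total $484.
VCG payment = (others' best without Delgado) − (others' welfare with Delgado) = 484 − 448 = $36.

Delgado pays $36.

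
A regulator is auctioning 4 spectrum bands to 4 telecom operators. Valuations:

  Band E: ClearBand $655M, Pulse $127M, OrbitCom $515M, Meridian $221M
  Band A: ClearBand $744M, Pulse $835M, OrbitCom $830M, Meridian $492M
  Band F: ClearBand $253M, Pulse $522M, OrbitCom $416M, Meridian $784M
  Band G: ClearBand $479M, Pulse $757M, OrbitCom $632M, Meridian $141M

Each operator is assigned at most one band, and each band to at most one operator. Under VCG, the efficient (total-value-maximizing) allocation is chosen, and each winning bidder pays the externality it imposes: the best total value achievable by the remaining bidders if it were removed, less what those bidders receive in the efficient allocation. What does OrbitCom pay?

OrbitCom pays $89M.

Efficient allocation: ClearBand→Band E ($655M), Pulse→Band G ($757M), OrbitCom→Band A ($830M), Meridian→Band F ($784M); total welfare W = $3026M.
OrbitCom receives Band A at value $830M, so the others get W − 830 = $2196M.
Without OrbitCom: best allocation of the remaining 3 bidders over all 4 bands is ClearBand→Band A ($744M), Pulse→Band G ($757M), Meridian→Band F ($784M), total $2285M.
VCG payment = (others' best without OrbitCom) − (others' welfare with OrbitCom) = 2285 − 2196 = $89M.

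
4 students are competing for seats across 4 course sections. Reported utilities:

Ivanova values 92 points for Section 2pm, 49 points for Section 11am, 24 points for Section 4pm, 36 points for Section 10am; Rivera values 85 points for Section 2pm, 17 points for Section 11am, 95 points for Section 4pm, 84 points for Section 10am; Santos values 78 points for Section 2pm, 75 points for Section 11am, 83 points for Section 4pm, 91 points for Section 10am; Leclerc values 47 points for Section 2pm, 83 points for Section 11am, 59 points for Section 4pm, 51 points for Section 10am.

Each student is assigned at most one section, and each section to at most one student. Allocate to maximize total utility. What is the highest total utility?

Max total: 361 points

Optimal: Ivanova→Section 2pm (92 points), Rivera→Section 4pm (95 points), Santos→Section 10am (91 points), Leclerc→Section 11am (83 points) — total 92+95+91+83 = 361 points.
Next-best assignment: Ivanova→Section 2pm, Rivera→Section 10am, Santos→Section 4pm, Leclerc→Section 11am = 342 points.
Swapping Leclerc↔Rivera (Leclerc→Section 4pm 59 points, Rivera→Section 11am 17 points) loses 102.
Every other assignment is strictly worse.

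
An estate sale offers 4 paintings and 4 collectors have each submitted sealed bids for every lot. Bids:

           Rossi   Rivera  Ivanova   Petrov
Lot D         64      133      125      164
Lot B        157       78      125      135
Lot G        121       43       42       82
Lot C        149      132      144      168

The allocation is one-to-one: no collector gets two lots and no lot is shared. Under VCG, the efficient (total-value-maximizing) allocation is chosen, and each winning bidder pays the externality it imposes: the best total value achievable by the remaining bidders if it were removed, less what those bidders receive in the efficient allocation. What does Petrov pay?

Petrov pays $55.

Efficient allocation: Rossi→Lot G ($121), Rivera→Lot D ($133), Ivanova→Lot B ($125), Petrov→Lot C ($168); total welfare W = $547.
Petrov receives Lot C at value $168, so the others get W − 168 = $379.
Without Petrov: best allocation of the remaining 3 bidders over all 4 lots is Rossi→Lot B ($157), Rivera→Lot D ($133), Ivanova→Lot C ($144), total $434.
VCG payment = (others' best without Petrov) − (others' welfare with Petrov) = 434 − 379 = $55.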